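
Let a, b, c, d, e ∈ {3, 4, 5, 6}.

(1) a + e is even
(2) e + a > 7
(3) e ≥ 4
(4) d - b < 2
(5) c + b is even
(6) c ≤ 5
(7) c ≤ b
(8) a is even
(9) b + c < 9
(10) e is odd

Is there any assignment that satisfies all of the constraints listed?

Unsatisfiable

Constraint 8 makes a even and constraint 10 makes e odd, so a + e must be odd. Constraint 1 says a + e is even — contradiction.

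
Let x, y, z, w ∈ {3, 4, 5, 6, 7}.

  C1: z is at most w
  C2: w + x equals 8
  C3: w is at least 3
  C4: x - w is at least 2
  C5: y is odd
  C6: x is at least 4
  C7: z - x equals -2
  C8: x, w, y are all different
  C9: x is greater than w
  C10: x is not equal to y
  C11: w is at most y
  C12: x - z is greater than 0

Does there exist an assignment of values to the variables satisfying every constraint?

Take x = 5, y = 7, z = 3, w = 3. Then constraint 2: w + x = 8; constraint 4: x - w = 2; constraint 7: z - x = -2, and every other listed constraint is also met.

Satisfiable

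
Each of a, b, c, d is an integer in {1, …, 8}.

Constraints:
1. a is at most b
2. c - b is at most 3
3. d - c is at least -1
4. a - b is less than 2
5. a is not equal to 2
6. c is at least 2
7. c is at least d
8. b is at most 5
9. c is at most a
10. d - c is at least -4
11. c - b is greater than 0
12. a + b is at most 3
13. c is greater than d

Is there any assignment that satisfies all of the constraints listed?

Constraints 1, 9, and 11 give b < c, c ≤ a, a ≤ b. Chaining: b < c ≤ a ≤ b, which forces b < b — impossible.

Unsatisfiable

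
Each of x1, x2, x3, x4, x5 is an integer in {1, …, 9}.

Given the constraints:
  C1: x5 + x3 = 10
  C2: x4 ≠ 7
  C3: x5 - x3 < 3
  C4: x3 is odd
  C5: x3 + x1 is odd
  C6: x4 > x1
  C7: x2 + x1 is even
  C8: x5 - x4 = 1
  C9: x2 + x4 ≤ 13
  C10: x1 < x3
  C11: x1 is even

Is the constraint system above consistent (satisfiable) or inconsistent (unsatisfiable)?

Take x1 = 2, x2 = 6, x3 = 5, x4 = 4, x5 = 5. Then constraint 1: x5 + x3 = 10; constraint 3: x5 - x3 = 0, and every other listed constraint is also met.

Satisfiable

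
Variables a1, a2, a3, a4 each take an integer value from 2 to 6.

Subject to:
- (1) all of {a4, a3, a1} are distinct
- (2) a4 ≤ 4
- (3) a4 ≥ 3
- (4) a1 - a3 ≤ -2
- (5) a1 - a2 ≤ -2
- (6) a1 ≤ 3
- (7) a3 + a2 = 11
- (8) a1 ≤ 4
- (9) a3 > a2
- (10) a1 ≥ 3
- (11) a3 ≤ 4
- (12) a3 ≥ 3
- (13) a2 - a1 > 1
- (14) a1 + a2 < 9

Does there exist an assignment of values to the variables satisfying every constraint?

Unsatisfiable

Constraints 2, 3, 8, 10, 11, and 12 confine each of a4, a3, a1 to the 2 values {3, 4}.
Constraint 1 requires all 3 of them to be distinct, but only 2 values are available — impossible by the pigeonhole principle.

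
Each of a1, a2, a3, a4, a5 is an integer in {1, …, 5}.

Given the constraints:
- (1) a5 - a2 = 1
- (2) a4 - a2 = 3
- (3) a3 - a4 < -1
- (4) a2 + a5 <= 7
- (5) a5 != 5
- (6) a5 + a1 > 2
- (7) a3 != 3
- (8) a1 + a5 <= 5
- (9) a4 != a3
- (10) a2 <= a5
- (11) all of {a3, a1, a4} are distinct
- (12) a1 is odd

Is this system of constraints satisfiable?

Satisfiable

Take a1 = 1, a2 = 2, a3 = 2, a4 = 5, a5 = 3. Then constraint 1: a5 - a2 = 1; constraint 2: a4 - a2 = 3; constraint 3: a3 - a4 = -3, and every other listed constraint is also met.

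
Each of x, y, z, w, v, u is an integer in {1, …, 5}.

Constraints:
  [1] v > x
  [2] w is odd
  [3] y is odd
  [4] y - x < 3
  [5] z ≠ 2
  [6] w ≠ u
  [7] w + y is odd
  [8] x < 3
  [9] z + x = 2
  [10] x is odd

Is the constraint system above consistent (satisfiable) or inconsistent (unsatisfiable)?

Constraint 2 makes w odd and constraint 3 makes y odd, so w + y must be even. Constraint 7 says w + y is odd — contradiction.

Unsatisfiable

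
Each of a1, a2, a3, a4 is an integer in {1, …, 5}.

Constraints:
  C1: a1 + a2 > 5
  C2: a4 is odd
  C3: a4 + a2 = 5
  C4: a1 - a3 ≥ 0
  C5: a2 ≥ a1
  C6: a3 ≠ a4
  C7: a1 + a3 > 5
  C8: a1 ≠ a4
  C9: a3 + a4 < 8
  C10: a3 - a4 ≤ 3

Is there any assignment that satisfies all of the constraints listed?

Satisfiable

One satisfying assignment is a1 = 4, a2 = 4, a3 = 4, a4 = 1.
For the less obvious constraints — constraint 1: a1 + a2 = 8; constraint 3: a4 + a2 = 5 — and the others hold by inspection.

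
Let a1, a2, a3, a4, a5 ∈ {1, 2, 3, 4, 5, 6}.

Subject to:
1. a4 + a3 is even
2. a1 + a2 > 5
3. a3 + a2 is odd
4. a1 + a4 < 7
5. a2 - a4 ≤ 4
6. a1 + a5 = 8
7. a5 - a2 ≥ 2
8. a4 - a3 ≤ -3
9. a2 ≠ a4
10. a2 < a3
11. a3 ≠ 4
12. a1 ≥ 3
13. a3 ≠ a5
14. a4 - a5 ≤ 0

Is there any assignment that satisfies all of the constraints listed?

Satisfiable

The assignment a1 = 3, a2 = 3, a3 = 6, a4 = 2, a5 = 5 works:
  constraint 2 holds since a1 + a2 = 6.
  constraint 4 holds since a1 + a4 = 5.
The rest check out directly.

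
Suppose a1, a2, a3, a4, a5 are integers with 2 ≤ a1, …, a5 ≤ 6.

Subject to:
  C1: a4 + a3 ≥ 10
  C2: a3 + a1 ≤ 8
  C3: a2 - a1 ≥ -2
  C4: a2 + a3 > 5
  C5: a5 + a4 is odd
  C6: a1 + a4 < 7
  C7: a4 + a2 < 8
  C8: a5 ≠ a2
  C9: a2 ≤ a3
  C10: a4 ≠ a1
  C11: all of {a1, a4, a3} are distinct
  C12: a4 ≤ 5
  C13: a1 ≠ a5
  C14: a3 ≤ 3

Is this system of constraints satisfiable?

Unsatisfiable

From constraint 12: a4 ≤ 5. From constraint 14: a3 ≤ 3. Hence a4 + a3 ≤ 8. But constraint 1 requires a4 + a3 ≥ 10, and 10 > 8. Contradiction.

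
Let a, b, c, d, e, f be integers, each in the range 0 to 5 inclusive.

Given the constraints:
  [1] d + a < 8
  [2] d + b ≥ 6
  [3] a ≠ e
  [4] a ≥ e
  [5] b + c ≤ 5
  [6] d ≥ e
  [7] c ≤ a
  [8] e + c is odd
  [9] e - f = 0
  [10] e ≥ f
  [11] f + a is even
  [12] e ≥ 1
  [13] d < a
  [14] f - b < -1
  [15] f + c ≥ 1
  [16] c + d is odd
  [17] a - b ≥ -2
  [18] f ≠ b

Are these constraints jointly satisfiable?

Setting (a, b, c, d, e, f) = (5, 5, 0, 1, 1, 1) satisfies everything: constraint 1: d + a = 6; constraint 2: d + b = 6, and the others follow.

Satisfiable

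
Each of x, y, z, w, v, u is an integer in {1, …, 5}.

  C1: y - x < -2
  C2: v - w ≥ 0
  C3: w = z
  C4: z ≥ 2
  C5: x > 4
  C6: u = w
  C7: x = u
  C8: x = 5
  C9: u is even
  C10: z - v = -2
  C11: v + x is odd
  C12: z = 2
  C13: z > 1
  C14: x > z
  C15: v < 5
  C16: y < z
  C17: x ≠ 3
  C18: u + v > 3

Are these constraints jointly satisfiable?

Unsatisfiable

Constraint 8 fixes x = 5 and constraint 12 fixes z = 2. Constraints 3, 6, and 7 give x = u = w = z, so x = z. But 5 ≠ 2 — contradiction.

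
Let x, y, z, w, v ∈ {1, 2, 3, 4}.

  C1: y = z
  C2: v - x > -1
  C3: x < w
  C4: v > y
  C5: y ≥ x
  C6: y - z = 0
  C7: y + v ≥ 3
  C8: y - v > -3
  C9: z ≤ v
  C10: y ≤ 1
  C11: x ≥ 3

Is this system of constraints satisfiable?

From constraint 11: x ≥ 3. From constraints 5 and 10: x ≤ y and y ≤ 1, so x ≤ 1. But 1 < 3, so no value of x works.

Unsatisfiable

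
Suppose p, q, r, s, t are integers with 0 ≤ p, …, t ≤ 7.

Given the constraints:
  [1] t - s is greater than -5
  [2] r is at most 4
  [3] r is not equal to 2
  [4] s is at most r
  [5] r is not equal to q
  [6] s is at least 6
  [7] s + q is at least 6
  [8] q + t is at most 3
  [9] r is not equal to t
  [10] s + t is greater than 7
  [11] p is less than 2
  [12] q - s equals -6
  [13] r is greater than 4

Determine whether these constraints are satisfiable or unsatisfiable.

Unsatisfiable

From constraint 6: s ≥ 6. From constraints 2 and 4: s ≤ r and r ≤ 4, so s ≤ 4. But 4 < 6, so no value of s works.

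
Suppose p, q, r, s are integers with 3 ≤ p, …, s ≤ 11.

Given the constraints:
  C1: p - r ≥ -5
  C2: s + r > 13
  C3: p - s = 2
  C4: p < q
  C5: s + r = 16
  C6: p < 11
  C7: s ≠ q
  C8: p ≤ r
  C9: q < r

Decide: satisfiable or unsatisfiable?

Satisfiable

Setting (p, q, r, s) = (7, 10, 11, 5) satisfies everything: constraint 1: p - r = -4; constraint 2: s + r = 16, and the others follow.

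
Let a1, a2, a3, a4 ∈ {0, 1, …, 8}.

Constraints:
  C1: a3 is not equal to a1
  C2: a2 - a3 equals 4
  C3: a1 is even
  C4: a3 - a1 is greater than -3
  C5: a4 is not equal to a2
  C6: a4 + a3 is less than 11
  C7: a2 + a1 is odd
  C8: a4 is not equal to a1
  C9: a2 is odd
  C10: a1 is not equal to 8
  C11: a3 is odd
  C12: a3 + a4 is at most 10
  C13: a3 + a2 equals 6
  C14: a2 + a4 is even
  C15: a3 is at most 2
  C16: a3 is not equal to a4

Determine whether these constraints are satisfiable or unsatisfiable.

Satisfiable

Setting (a1, a2, a3, a4) = (2, 5, 1, 7) satisfies everything: constraint 2: a2 - a3 = 4; constraint 4: a3 - a1 = -1; constraint 6: a4 + a3 = 8, and the others follow.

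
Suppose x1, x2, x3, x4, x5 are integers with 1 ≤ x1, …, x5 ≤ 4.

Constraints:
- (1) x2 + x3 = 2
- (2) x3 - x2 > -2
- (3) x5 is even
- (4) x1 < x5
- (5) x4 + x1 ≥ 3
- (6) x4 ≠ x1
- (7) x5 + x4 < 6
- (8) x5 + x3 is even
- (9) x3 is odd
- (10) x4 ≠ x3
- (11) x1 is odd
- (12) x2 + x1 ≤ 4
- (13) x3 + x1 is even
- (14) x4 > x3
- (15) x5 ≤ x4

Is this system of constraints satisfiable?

Unsatisfiable

Constraint 3 makes x5 even and constraint 9 makes x3 odd, so x5 + x3 must be odd. Constraint 8 says x5 + x3 is even — contradiction.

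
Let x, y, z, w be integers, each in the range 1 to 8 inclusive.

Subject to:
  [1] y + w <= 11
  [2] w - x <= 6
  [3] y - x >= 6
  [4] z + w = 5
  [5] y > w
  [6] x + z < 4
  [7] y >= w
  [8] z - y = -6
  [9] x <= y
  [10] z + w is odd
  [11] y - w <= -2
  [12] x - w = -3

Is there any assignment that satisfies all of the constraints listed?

Constraints 2, 3, and 11 give x − w ≥ -6, w − y ≥ 2, y − x ≥ 6.
Adding all 3 inequalities: the left sides telescope to 0, and the right sides sum to (-6) + 2 + 6 = 2. So 0 ≥ 2, which is false.

Unsatisfiable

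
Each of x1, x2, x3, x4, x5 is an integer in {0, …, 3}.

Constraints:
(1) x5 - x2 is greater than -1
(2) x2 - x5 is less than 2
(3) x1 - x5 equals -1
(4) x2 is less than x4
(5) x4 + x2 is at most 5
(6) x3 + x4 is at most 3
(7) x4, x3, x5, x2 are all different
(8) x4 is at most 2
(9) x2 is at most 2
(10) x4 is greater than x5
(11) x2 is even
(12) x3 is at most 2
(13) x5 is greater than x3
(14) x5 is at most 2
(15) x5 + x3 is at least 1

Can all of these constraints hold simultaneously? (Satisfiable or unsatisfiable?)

Unsatisfiable

Constraints 8, 9, 12, and 14 confine each of x4, x3, x5, x2 to the 3 values {0, …, 2} (the domain already gives each ≥ 0).
Constraint 7 requires all 4 of them to be distinct, but only 3 values are available — impossible by the pigeonhole principle.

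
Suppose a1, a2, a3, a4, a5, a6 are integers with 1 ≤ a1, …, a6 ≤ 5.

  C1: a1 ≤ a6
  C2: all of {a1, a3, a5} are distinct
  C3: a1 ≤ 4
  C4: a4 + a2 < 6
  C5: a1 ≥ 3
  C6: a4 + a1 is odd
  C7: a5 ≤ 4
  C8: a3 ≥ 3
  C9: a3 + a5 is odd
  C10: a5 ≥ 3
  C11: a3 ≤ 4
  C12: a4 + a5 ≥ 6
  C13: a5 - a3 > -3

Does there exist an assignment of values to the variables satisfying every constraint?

Constraints 3, 5, 7, 8, 10, and 11 confine each of a1, a3, a5 to the 2 values {3, 4}.
Constraint 2 requires all 3 of them to be distinct, but only 2 values are available — impossible by the pigeonhole principle.

Unsatisfiable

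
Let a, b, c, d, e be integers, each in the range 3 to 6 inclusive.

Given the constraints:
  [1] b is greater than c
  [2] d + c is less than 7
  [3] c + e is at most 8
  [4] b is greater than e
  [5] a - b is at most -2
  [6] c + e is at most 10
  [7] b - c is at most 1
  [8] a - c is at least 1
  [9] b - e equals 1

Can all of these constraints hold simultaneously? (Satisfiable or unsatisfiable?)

Unsatisfiable

Constraints 5, 7, and 8 give c − b ≥ -1, b − a ≥ 2, a − c ≥ 1.
Adding all 3 inequalities: the left sides telescope to 0, and the right sides sum to (-1) + 2 + 1 = 2. So 0 ≥ 2, which is false.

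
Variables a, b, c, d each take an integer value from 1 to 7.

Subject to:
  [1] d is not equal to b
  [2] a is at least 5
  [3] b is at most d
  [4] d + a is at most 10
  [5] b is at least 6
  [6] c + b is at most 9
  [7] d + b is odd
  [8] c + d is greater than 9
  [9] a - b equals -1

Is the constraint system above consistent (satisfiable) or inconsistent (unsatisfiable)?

From constraints 3 and 5: d ≥ b ≥ 6. From constraint 2: a ≥ 5. Hence d + a ≥ 11. But constraint 4 requires d + a ≤ 10, and 10 < 11. Contradiction.

Unsatisfiable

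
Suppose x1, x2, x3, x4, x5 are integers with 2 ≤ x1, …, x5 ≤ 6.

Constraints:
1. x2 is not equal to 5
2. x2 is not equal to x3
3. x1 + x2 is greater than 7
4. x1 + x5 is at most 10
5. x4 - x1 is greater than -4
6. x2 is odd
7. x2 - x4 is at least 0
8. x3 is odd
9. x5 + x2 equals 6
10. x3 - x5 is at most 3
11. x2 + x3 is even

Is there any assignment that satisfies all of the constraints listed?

Try x1 = 5, x2 = 3, x3 = 5, x4 = 3, x5 = 3.
Check constraint 3: x1 + x2 = 8; constraint 4: x1 + x5 = 8; constraint 5: x4 - x1 = -2. The remaining constraints are straightforward to verify.

Satisfiable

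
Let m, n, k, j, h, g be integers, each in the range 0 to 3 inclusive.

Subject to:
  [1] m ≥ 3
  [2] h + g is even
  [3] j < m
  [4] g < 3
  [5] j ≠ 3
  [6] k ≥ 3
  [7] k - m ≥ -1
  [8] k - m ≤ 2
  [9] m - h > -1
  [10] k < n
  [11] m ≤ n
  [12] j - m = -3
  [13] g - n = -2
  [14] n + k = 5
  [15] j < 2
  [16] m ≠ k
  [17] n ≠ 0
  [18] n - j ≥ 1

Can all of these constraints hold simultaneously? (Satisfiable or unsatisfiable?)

Unsatisfiable

From constraints 1 and 11: n ≥ m ≥ 3. From constraint 6: k ≥ 3. Hence n + k ≥ 6. But constraint 14 requires n + k = 5, and 5 < 6. Contradiction.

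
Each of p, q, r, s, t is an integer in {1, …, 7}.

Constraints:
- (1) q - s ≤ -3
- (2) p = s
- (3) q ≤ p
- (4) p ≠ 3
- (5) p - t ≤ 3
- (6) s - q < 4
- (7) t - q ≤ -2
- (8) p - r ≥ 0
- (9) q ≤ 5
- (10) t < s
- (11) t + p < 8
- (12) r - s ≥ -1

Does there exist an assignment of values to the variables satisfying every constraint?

Constraints 1, 5, 7, 8, and 12 give t − p ≥ -3, p − r ≥ 0, r − s ≥ -1, s − q ≥ 3, q − t ≥ 2.
Adding all 5 inequalities: the left sides telescope to 0, and the right sides sum to (-3) + 0 + (-1) + 3 + 2 = 1. So 0 ≥ 1, which is false.

Unsatisfiable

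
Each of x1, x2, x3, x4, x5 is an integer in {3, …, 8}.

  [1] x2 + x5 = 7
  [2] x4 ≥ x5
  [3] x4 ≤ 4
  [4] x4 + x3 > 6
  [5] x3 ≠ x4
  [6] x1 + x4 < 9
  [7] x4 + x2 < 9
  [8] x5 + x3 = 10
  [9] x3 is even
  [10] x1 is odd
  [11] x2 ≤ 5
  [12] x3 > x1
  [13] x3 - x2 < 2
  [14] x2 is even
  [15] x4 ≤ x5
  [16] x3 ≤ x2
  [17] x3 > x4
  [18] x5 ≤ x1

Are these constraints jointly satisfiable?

From constraints 2 and 3: x5 ≤ x4 ≤ 4. From constraints 11 and 16: x3 ≤ x2 ≤ 5. Hence x5 + x3 ≤ 9. But constraint 8 requires x5 + x3 = 10, and 10 > 9. Contradiction.

Unsatisfiable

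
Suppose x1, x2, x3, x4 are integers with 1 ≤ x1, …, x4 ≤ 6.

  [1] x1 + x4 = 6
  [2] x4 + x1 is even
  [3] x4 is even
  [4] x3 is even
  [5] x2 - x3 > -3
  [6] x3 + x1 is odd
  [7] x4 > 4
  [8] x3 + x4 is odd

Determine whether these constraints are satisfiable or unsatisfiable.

Constraint 4 makes x3 even and constraint 3 makes x4 even, so x3 + x4 must be even. Constraint 8 says x3 + x4 is odd — contradiction.

Unsatisfiable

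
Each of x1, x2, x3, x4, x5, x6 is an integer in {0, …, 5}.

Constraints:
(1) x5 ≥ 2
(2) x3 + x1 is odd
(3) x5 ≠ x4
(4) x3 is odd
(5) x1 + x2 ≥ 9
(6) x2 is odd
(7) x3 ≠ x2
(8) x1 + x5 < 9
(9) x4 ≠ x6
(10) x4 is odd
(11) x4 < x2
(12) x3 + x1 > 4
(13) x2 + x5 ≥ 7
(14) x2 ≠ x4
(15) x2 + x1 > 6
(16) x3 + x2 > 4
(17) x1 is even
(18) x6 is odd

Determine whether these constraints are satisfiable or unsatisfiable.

Satisfiable

The assignment x1 = 4, x2 = 5, x3 = 1, x4 = 1, x5 = 2, x6 = 5 works:
  constraint 5 holds since x1 + x2 = 9.
  constraint 8 holds since x1 + x5 = 6.
  constraint 12 holds since x3 + x1 = 5.
The rest check out directly.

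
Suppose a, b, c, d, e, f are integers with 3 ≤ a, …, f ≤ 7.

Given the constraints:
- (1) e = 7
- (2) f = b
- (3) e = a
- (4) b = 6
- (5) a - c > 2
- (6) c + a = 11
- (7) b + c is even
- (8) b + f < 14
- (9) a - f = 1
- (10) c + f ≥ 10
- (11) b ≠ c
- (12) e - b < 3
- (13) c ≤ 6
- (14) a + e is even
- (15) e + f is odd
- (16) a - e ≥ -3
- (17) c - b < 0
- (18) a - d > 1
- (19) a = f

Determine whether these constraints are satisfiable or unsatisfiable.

Unsatisfiable

Constraint 1 fixes e = 7 and constraint 4 fixes b = 6. Constraints 2, 3, and 19 give e = a = f = b, so e = b. But 7 ≠ 6 — contradiction.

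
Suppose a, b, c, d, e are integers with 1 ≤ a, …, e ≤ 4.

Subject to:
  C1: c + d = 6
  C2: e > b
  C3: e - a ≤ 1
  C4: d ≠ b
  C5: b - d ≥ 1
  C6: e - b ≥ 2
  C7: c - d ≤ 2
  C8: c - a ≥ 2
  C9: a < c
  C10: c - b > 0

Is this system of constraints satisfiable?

Unsatisfiable

Constraints 3, 5, 6, 7, and 8 give d − c ≥ -2, c − a ≥ 2, a − e ≥ -1, e − b ≥ 2, b − d ≥ 1.
Adding all 5 inequalities: the left sides telescope to 0, and the right sides sum to (-2) + 2 + (-1) + 2 + 1 = 2. So 0 ≥ 2, which is false.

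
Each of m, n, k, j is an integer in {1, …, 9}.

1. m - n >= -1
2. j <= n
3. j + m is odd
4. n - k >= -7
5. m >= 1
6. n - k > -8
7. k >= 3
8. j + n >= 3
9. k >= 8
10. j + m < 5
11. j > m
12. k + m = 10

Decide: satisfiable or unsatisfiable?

Satisfiable

The assignment m = 1, n = 2, k = 9, j = 2 works:
  constraint 1 holds since m - n = -1.
  constraint 4 holds since n - k = -7.
The rest check out directly.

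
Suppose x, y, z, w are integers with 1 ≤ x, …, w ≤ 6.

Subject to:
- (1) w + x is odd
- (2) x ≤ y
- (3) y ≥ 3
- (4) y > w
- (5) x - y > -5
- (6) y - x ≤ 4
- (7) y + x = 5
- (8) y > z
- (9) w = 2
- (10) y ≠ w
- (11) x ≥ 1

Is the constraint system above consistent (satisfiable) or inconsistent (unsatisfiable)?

Satisfiable

Try x = 1, y = 4, z = 2, w = 2.
Check constraint 5: x - y = -3; constraint 6: y - x = 3; constraint 7: y + x = 5. The remaining constraints are straightforward to verify.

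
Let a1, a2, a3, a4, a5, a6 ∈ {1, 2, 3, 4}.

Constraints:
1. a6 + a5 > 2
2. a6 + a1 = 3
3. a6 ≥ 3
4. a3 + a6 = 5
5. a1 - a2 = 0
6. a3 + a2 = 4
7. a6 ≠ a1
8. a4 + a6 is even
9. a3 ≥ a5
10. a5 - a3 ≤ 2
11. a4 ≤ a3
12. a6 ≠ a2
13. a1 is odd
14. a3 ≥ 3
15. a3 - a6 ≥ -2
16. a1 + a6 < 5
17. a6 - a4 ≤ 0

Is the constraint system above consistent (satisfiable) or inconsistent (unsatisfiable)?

From constraint 14: a3 ≥ 3. From constraint 3: a6 ≥ 3. Hence a3 + a6 ≥ 6. But constraint 4 requires a3 + a6 = 5, and 5 < 6. Contradiction.

Unsatisfiable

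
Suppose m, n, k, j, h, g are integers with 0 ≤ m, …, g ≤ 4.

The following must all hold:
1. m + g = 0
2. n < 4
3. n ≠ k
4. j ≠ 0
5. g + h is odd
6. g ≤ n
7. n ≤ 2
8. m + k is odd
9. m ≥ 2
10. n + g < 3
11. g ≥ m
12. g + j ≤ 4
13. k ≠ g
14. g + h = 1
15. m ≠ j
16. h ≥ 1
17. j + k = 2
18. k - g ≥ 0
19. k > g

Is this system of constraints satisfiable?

Unsatisfiable

From constraints 9 and 11: g ≥ m ≥ 2. From constraint 16: h ≥ 1. Hence g + h ≥ 3. But constraint 14 requires g + h = 1, and 1 < 3. Contradiction.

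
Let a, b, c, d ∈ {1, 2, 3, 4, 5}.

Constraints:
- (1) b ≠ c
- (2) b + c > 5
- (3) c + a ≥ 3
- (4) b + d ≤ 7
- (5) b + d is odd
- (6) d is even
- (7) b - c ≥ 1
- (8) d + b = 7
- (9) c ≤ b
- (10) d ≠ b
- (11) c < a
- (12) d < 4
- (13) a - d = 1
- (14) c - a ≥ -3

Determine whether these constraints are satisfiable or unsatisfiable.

One satisfying assignment is a = 3, b = 5, c = 2, d = 2.
For the less obvious constraints — constraint 2: b + c = 7; constraint 3: c + a = 5; constraint 4: b + d = 7 — and the others hold by inspection.

Satisfiable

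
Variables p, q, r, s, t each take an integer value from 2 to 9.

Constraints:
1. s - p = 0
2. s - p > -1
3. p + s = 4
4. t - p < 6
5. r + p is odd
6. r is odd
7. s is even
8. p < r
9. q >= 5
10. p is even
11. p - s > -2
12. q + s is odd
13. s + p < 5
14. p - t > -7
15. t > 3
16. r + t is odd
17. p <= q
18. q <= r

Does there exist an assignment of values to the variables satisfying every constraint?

One satisfying assignment is p = 2, q = 7, r = 7, s = 2, t = 6.
For the less obvious constraints — constraint 1: s - p = 0; constraint 2: s - p = 0; constraint 3: p + s = 4 — and the others hold by inspection.

Satisfiable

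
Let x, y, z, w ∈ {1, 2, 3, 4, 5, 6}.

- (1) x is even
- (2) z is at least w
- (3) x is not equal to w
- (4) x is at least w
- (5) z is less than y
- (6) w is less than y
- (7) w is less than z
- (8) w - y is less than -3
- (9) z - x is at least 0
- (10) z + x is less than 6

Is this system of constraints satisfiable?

The assignment x = 2, y = 6, z = 3, w = 1 works:
  constraint 8 holds since w - y = -5.
  constraint 9 holds since z - x = 1.
The rest check out directly.

Satisfiable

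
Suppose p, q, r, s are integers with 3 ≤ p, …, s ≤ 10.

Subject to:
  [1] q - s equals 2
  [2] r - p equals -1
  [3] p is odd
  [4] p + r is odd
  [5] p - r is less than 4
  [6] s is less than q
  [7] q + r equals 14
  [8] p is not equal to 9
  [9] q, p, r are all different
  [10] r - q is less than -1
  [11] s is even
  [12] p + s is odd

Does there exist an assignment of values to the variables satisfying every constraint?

Satisfiable

Try p = 7, q = 8, r = 6, s = 6.
Check constraint 1: q - s = 2; constraint 2: r - p = -1. The remaining constraints are straightforward to verify.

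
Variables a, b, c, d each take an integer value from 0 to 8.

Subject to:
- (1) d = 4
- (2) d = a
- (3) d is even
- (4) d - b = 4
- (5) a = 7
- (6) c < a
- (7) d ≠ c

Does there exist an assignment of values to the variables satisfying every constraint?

Constraint 1 fixes d = 4 and constraint 5 fixes a = 7, but constraint 2 requires d = a. Since 4 ≠ 7, contradiction.

Unsatisfiable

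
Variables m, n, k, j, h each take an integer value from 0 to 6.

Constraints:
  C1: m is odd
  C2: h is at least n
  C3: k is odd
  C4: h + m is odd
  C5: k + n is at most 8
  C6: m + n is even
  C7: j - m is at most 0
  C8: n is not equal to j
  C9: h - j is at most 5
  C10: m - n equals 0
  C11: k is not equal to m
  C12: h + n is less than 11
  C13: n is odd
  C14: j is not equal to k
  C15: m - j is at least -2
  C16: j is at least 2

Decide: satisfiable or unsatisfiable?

One satisfying assignment is m = 3, n = 3, k = 5, j = 2, h = 6.
For the less obvious constraints — constraint 5: k + n = 8; constraint 7: j - m = -1 — and the others hold by inspection.

Satisfiable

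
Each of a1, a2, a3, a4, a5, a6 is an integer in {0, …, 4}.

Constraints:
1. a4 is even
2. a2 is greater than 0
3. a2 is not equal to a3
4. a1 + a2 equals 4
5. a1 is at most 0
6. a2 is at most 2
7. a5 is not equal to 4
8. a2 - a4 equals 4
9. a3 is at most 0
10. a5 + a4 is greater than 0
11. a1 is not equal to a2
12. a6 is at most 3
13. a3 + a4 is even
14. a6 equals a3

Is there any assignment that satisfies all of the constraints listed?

Unsatisfiable

From constraint 5: a1 ≤ 0. From constraint 6: a2 ≤ 2. Hence a1 + a2 ≤ 2. But constraint 4 requires a1 + a2 = 4, and 4 > 2. Contradiction.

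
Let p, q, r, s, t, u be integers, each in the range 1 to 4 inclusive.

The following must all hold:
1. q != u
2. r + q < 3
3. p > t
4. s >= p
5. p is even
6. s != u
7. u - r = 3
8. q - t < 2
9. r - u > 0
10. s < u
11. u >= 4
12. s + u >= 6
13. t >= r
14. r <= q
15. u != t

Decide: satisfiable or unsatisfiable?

Unsatisfiable

Constraints 3, 4, 9, 10, and 13 give s < u, u < r, r ≤ t, t < p, p ≤ s. Chaining: s < u < r ≤ t < p ≤ s, which forces s < s — impossible.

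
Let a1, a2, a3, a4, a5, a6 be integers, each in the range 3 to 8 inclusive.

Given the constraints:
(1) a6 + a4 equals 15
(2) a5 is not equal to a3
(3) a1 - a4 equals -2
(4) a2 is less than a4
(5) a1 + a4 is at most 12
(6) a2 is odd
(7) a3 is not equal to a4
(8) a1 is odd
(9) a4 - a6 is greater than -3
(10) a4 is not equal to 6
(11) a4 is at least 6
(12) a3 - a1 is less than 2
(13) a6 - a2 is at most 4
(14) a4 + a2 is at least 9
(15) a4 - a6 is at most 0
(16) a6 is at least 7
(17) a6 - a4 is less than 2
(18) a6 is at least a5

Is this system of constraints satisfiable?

Satisfiable

Take a1 = 5, a2 = 5, a3 = 5, a4 = 7, a5 = 8, a6 = 8. Then constraint 1: a6 + a4 = 15; constraint 3: a1 - a4 = -2; constraint 5: a1 + a4 = 12, and every other listed constraint is also met.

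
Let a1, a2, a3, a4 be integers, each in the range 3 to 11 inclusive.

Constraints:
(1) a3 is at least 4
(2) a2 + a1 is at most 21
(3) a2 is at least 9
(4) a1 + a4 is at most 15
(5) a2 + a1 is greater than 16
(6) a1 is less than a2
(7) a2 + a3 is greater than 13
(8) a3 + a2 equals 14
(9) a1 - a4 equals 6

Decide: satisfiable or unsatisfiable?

Satisfiable

Take a1 = 9, a2 = 10, a3 = 4, a4 = 3. Then constraint 2: a2 + a1 = 19; constraint 4: a1 + a4 = 12, and every other listed constraint is also met.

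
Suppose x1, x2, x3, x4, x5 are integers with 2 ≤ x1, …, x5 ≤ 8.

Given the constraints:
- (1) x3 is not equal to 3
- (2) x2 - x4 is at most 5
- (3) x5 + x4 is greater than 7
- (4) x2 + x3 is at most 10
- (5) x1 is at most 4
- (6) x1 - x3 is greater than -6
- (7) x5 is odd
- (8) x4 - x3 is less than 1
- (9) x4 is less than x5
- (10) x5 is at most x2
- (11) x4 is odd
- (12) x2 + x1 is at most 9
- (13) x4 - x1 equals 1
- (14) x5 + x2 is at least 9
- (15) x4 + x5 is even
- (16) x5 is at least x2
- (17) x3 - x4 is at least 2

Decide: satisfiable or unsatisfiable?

Satisfiable

The assignment x1 = 2, x2 = 5, x3 = 5, x4 = 3, x5 = 5 works:
  constraint 2 holds since x2 - x4 = 2.
  constraint 3 holds since x5 + x4 = 8.
The rest check out directly.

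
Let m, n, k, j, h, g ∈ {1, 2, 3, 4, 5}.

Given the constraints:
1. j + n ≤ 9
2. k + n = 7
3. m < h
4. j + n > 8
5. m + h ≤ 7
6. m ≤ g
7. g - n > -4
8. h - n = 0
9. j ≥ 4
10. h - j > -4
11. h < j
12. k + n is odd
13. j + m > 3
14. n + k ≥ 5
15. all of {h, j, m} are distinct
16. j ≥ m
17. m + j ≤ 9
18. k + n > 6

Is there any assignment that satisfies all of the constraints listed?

Satisfiable

Take m = 1, n = 4, k = 3, j = 5, h = 4, g = 2. Then constraint 1: j + n = 9; constraint 2: k + n = 7, and every other listed constraint is also met.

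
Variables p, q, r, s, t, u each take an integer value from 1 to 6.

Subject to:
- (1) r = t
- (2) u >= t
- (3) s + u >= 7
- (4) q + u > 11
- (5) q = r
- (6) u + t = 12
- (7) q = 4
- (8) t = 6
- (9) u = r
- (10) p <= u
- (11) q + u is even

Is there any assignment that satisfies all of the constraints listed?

Unsatisfiable

Constraint 7 fixes q = 4 and constraint 8 fixes t = 6. Constraints 1 and 5 give q = r = t, so q = t. But 4 ≠ 6 — contradiction.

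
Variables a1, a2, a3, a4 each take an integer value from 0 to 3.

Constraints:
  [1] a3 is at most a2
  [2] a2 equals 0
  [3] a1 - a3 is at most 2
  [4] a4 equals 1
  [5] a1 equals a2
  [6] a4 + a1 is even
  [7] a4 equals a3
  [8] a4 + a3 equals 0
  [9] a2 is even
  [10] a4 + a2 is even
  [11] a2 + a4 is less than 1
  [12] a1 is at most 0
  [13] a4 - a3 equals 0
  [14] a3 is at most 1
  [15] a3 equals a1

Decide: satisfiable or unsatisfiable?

Constraint 4 fixes a4 = 1 and constraint 2 fixes a2 = 0. Constraints 5, 7, and 15 give a4 = a3 = a1 = a2, so a4 = a2. But 1 ≠ 0 — contradiction.

Unsatisfiable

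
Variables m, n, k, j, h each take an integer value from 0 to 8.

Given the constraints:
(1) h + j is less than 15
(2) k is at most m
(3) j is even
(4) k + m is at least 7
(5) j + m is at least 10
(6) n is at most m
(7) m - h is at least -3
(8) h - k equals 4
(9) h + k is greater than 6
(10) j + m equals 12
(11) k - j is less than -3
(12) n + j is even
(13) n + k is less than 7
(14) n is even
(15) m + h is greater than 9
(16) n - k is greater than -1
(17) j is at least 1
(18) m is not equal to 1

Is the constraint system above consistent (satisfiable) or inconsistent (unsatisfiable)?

Satisfiable

Try m = 6, n = 2, k = 2, j = 6, h = 6.
Check constraint 1: h + j = 12; constraint 4: k + m = 8; constraint 5: j + m = 12. The remaining constraints are straightforward to verify.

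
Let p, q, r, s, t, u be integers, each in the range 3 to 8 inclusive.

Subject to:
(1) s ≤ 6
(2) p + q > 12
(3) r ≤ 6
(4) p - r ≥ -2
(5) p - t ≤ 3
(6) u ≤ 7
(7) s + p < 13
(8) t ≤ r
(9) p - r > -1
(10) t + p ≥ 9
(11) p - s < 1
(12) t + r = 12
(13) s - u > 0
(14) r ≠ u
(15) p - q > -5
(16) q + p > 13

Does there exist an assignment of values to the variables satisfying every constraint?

Setting (p, q, r, s, t, u) = (6, 8, 6, 6, 6, 5) satisfies everything: constraint 2: p + q = 14; constraint 4: p - r = 0, and the others follow.

Satisfiable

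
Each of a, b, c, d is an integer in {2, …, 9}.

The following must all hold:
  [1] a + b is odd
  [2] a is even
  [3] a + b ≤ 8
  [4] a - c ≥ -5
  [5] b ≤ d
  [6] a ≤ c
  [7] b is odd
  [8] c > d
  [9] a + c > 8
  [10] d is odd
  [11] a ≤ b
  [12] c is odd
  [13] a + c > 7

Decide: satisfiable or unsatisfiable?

One satisfying assignment is a = 2, b = 5, c = 7, d = 5.
For the less obvious constraints — constraint 3: a + b = 7; constraint 4: a - c = -5 — and the others hold by inspection.

Satisfiable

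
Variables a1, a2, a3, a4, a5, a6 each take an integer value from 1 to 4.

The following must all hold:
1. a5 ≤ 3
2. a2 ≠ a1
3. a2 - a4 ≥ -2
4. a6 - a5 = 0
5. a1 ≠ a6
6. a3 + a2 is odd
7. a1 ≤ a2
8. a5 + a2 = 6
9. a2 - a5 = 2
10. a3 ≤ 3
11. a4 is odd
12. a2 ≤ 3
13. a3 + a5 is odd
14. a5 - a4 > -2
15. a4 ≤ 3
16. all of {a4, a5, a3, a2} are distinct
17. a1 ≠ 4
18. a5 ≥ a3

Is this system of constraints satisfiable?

Constraints 1, 10, 12, and 15 confine each of a4, a5, a3, a2 to the 3 values {1, …, 3} (the domain already gives each ≥ 1).
Constraint 16 requires all 4 of them to be distinct, but only 3 values are available — impossible by the pigeonhole principle.

Unsatisfiable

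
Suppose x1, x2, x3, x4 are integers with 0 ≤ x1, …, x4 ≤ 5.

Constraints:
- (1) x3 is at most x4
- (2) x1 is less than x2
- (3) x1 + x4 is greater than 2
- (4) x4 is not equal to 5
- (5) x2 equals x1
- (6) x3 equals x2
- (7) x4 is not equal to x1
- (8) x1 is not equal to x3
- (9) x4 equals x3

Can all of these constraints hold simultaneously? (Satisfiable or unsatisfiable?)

From constraints 5, 6, and 9, x4 = x3 = x2 = x1, so x4 = x1. But constraint 7 says x4 ≠ x1. Contradiction.

Unsatisfiable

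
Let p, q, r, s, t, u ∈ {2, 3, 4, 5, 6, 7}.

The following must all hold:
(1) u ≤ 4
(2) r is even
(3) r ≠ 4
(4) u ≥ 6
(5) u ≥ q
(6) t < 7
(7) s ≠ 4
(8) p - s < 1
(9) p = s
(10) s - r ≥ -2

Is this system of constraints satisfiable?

Unsatisfiable

From constraint 4: u ≥ 6. From constraint 1: u ≤ 4. But 4 < 6, so no value of u works.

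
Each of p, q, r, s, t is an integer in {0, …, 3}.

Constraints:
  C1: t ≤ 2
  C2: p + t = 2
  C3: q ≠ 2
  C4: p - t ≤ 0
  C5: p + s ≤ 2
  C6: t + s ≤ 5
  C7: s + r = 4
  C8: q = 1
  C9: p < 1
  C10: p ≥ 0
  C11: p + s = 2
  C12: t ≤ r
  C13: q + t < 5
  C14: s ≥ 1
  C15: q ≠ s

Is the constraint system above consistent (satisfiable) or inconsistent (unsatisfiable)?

Satisfiable

Setting (p, q, r, s, t) = (0, 1, 2, 2, 2) satisfies everything: constraint 2: p + t = 2; constraint 4: p - t = -2, and the others follow.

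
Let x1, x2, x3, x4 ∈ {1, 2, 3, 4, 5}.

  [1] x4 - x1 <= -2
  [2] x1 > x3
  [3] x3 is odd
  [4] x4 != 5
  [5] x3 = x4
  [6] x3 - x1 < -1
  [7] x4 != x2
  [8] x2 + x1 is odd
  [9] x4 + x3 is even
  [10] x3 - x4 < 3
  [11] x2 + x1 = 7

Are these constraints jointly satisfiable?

Try x1 = 4, x2 = 3, x3 = 1, x4 = 1.
Check constraint 1: x4 - x1 = -3; constraint 6: x3 - x1 = -3; constraint 10: x3 - x4 = 0. The remaining constraints are straightforward to verify.

Satisfiable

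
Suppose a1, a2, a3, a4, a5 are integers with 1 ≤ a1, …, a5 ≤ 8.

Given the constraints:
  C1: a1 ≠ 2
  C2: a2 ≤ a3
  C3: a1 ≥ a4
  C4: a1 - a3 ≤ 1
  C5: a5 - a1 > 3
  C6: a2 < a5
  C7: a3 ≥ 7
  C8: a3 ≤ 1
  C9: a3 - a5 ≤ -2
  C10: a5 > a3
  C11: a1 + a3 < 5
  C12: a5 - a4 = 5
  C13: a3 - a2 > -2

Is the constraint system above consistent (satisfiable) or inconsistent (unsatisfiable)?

From constraint 7: a3 ≥ 7. From constraint 8: a3 ≤ 1. But 1 < 7, so no value of a3 works.

Unsatisfiable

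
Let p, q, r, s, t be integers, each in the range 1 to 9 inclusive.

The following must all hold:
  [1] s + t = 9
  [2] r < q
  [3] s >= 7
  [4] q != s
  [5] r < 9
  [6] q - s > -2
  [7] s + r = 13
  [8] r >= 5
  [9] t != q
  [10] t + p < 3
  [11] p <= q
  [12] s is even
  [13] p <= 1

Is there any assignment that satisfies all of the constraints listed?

Take p = 1, q = 9, r = 5, s = 8, t = 1. Then constraint 1: s + t = 9; constraint 6: q - s = 1, and every other listed constraint is also met.

Satisfiable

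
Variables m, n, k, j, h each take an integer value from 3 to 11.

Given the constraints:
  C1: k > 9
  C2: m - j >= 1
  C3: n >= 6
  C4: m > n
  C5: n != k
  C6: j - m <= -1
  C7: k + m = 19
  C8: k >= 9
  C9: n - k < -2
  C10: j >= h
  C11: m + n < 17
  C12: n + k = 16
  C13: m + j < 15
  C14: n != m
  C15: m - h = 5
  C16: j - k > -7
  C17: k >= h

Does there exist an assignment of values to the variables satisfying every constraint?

Satisfiable

Setting (m, n, k, j, h) = (9, 6, 10, 5, 4) satisfies everything: constraint 2: m - j = 4; constraint 6: j - m = -4; constraint 7: k + m = 19, and the others follow.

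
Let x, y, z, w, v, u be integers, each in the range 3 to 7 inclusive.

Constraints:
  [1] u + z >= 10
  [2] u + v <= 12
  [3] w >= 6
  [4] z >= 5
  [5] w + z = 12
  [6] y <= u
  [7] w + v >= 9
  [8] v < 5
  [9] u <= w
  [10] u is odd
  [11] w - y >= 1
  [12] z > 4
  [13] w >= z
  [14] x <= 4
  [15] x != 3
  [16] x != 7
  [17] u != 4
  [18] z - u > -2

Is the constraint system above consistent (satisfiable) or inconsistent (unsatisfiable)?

Satisfiable

Setting (x, y, z, w, v, u) = (4, 4, 5, 7, 4, 5) satisfies everything: constraint 1: u + z = 10; constraint 2: u + v = 9, and the others follow.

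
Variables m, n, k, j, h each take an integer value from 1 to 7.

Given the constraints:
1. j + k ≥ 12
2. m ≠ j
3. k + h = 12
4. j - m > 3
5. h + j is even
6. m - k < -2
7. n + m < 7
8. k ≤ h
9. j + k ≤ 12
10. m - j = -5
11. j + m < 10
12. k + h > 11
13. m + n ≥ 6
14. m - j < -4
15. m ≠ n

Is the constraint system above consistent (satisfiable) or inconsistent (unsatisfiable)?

Satisfiable

Setting (m, n, k, j, h) = (1, 5, 6, 6, 6) satisfies everything: constraint 1: j + k = 12; constraint 3: k + h = 12; constraint 4: j - m = 5, and the others follow.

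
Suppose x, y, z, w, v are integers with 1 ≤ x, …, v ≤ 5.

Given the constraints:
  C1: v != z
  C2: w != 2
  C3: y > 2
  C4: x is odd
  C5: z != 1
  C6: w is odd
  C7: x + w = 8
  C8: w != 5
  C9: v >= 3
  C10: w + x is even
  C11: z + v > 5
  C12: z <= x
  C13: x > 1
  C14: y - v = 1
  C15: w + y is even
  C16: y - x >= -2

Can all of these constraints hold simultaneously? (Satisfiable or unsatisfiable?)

Setting (x, y, z, w, v) = (5, 5, 2, 3, 4) satisfies everything: constraint 7: x + w = 8; constraint 11: z + v = 6, and the others follow.

Satisfiable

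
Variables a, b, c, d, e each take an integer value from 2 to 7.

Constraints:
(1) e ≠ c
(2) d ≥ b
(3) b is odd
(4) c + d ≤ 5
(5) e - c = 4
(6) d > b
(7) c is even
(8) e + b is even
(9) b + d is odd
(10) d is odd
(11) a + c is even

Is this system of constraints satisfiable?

Unsatisfiable

Constraint 3 makes b odd and constraint 10 makes d odd, so b + d must be even. Constraint 9 says b + d is odd — contradiction.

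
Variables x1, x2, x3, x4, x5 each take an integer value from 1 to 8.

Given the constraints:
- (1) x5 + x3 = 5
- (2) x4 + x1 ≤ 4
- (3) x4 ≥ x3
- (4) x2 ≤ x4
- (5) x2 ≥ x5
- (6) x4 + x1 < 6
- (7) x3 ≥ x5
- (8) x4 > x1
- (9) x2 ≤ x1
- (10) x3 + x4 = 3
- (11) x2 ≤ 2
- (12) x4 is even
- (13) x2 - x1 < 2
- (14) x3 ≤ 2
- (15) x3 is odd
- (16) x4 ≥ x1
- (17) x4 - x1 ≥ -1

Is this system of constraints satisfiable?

From constraints 5 and 11: x5 ≤ x2 ≤ 2. From constraint 14: x3 ≤ 2. Hence x5 + x3 ≤ 4. But constraint 1 requires x5 + x3 = 5, and 5 > 4. Contradiction.

Unsatisfiable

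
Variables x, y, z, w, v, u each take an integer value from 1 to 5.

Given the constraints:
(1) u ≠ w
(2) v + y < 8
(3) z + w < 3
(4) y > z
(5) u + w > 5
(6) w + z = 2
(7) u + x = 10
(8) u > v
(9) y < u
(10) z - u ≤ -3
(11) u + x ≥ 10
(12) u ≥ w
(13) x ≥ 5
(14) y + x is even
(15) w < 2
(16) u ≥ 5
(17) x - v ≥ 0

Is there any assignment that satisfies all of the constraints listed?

The assignment x = 5, y = 3, z = 1, w = 1, v = 3, u = 5 works:
  constraint 2 holds since v + y = 6.
  constraint 3 holds since z + w = 2.
The rest check out directly.

Satisfiable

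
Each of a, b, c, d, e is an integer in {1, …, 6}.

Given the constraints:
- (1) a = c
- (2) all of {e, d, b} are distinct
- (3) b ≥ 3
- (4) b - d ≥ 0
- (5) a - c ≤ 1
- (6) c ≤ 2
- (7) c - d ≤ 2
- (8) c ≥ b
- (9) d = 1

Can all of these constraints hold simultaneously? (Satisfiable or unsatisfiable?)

From constraint 3: b ≥ 3. From constraints 6 and 8: b ≤ c and c ≤ 2, so b ≤ 2. But 2 < 3, so no value of b works.

Unsatisfiable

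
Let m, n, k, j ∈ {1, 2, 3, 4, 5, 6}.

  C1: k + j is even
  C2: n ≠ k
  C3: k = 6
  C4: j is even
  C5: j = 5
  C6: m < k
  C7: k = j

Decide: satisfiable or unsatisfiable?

Constraint 3 fixes k = 6 and constraint 5 fixes j = 5, but constraint 7 requires k = j. Since 6 ≠ 5, contradiction.

Unsatisfiable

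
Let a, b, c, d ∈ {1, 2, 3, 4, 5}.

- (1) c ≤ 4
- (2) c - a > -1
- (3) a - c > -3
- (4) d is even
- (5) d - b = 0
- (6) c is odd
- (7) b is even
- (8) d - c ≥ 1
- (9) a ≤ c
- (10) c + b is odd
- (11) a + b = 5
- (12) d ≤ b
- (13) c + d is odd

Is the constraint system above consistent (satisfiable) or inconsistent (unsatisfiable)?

Setting (a, b, c, d) = (1, 4, 1, 4) satisfies everything: constraint 2: c - a = 0; constraint 3: a - c = 0, and the others follow.

Satisfiable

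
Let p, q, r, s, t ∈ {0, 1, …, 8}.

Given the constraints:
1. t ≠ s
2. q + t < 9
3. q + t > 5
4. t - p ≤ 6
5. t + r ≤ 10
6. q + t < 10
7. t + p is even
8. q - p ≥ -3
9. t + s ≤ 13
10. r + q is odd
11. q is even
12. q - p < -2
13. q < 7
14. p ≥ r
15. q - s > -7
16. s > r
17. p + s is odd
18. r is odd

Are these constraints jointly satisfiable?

Satisfiable

One satisfying assignment is p = 3, q = 0, r = 1, s = 4, t = 7.
For the less obvious constraints — constraint 2: q + t = 7; constraint 3: q + t = 7 — and the others hold by inspection.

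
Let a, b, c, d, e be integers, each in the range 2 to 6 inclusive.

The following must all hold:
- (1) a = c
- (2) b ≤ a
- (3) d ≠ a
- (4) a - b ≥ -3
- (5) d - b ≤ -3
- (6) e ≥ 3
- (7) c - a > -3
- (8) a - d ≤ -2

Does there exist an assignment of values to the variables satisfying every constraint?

Constraints 4, 5, and 8 give a − b ≥ -3, b − d ≥ 3, d − a ≥ 2.
Adding all 3 inequalities: the left sides telescope to 0, and the right sides sum to (-3) + 3 + 2 = 2. So 0 ≥ 2, which is false.

Unsatisfiable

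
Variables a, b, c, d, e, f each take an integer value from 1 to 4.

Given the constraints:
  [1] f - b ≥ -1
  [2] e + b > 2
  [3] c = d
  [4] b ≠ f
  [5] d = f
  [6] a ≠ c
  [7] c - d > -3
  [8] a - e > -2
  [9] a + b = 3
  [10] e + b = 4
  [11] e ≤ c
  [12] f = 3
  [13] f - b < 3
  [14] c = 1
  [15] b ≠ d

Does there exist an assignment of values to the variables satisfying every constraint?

Unsatisfiable

Constraint 14 fixes c = 1 and constraint 12 fixes f = 3. Constraints 3 and 5 give c = d = f, so c = f. But 1 ≠ 3 — contradiction.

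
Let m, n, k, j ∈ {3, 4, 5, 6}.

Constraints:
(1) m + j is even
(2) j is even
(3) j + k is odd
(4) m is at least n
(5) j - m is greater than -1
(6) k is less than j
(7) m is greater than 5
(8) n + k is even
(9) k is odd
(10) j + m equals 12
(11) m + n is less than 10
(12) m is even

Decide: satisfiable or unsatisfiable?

Satisfiable

Setting (m, n, k, j) = (6, 3, 5, 6) satisfies everything: constraint 5: j - m = 0; constraint 10: j + m = 12, and the others follow.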